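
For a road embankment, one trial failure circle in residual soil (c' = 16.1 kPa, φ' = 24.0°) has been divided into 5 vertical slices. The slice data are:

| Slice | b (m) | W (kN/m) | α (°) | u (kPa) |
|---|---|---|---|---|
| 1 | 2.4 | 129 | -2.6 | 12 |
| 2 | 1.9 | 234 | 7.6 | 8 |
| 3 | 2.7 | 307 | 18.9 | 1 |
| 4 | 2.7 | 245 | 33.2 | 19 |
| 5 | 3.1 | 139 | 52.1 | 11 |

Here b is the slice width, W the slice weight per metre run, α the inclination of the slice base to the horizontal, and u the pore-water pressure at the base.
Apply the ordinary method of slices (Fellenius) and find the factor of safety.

Ordinary method of slices: FS = Σ[c'·Δl_i + (W_i cosα_i − u_i·Δl_i)·tanφ'] / Σ W_i sinα_i, with Δl_i = b_i / cosα_i.
Slice 1: Δl = 2.4/cos(-2.6°) = 2.402 m; N'_1 = 129·cos(-2.6°) − 12·2.402 = 100.0; c'Δl = 38.68; W sinα = -5.9
Slice 2: Δl = 1.9/cos7.6° = 1.917 m; N'_2 = 234·cos7.6° − 8·1.917 = 216.6; c'Δl = 30.86; W sinα = 30.9
Slice 3: Δl = 2.7/cos18.9° = 2.854 m; N'_3 = 307·cos18.9° − 1·2.854 = 287.6; c'Δl = 45.95; W sinα = 99.4
Slice 4: Δl = 2.7/cos33.2° = 3.227 m; N'_4 = 245·cos33.2° − 19·3.227 = 143.7; c'Δl = 51.95; W sinα = 134.2
Slice 5: Δl = 3.1/cos52.1° = 5.047 m; N'_5 = 139·cos52.1° − 11·5.047 = 29.9; c'Δl = 81.25; W sinα = 109.7
Σc'Δl = 248.7 kN/m; ΣN' = 777.8 kN/m; ΣW sinα = 368.4 kN/m
Resisting = 248.7 + 777.8·tan24.0° = 248.7 + 346.3 = 595.0 kN/m
FS = 595.0 / 368.4 = 1.615

FS = 1.62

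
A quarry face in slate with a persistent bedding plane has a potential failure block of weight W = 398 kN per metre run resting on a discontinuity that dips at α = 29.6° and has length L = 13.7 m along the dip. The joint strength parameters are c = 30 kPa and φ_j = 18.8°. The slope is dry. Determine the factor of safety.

FS = 2.69

Resolving the block weight along and normal to the plane and applying the Mohr–Coulomb strength on the joint:
N' = W cosα = 398·cos29.6° = 346.1 kN/m
Driving force T = W sinα = 398·sin29.6° = 196.6 kN/m
Resisting force R = c·L + N'·tanφ_j = 30·13.7 + 346.1·tan18.8° = 411.0 + 117.8 = 528.8 kN/m
FS = R / T = 528.8 / 196.6 = 2.690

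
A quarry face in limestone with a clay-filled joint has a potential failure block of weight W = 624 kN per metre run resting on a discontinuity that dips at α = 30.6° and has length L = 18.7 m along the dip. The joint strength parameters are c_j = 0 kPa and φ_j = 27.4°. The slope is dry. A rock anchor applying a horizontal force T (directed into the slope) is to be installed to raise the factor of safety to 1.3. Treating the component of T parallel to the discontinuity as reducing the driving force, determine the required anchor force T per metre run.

Resolving forces along and normal to the sliding plane, with the horizontal anchor force T adding T·sinα to the effective normal force and T·cosα acting up the plane against the driving force:
FS = [c_jL + (W cosα + T sinα) tanφ_j] / [W sinα − T cosα]
Without the anchor: N' = 537.1 kN/m, driving T_d = 317.6 kN/m, resisting R = 0·18.7 + 537.1·tan27.4° = 278.4 kN/m, FS = 0.88.
Setting FS = 1.3 and solving for T:
1.3·(317.6 − T cos30.6°) = 278.4 + T sin30.6°·tan27.4°
T·(sin30.6°·tan27.4° + 1.3·cos30.6°) = 1.3·317.6 − 278.4
T·(0.5090·0.5184 + 1.3·0.8607) = 412.9 − 278.4 = 134.5
T·1.3828 = 134.5
T = 97.3 kN/m

T = 97 kN/m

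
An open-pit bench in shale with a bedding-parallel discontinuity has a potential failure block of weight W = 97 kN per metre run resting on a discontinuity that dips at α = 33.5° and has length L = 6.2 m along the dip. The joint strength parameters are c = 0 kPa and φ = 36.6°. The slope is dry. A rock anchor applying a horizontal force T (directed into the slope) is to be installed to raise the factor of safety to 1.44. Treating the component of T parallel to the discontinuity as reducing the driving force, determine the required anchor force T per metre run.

T = 11 kN/m

Resolving forces along and normal to the sliding plane, with the horizontal anchor force T adding T·sinα to the effective normal force and T·cosα acting up the plane against the driving force:
FS = [cL + (W cosα + T sinα) tanφ] / [W sinα − T cosα]
Without the anchor: N' = 80.9 kN/m, driving T_d = 53.5 kN/m, resisting R = 0·6.2 + 80.9·tan36.6° = 60.1 kN/m, FS = 1.12.
Setting FS = 1.44 and solving for T:
1.44·(53.5 − T cos33.5°) = 60.1 + T sin33.5°·tan36.6°
T·(sin33.5°·tan36.6° + 1.44·cos33.5°) = 1.44·53.5 − 60.1
T·(0.5519·0.7427 + 1.44·0.8339) = 77.1 − 60.1 = 17.0
T·1.6107 = 17.0
T = 10.6 kN/m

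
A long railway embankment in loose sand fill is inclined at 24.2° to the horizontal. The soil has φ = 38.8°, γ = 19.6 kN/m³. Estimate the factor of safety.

For a dry cohesionless infinite slope the factor of safety is FS = tanφ / tanβ.
FS = tan38.8° / tan24.2° = 0.8040 / 0.4494 = 1.789

FS = 1.79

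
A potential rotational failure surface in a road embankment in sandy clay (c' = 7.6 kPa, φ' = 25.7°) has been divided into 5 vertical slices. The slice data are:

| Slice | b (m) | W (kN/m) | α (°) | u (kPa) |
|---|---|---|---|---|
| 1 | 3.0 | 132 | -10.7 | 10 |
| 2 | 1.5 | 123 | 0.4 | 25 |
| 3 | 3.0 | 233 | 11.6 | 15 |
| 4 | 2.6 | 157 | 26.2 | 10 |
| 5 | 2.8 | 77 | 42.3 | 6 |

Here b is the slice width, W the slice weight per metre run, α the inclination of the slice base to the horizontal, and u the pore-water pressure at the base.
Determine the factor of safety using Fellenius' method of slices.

Ordinary method of slices: FS = Σ[c'·Δl_i + (W_i cosα_i − u_i·Δl_i)·tanφ'] / Σ W_i sinα_i, with Δl_i = b_i / cosα_i.
Slice 1: Δl = 3.0/cos(-10.7°) = 3.053 m; N'_1 = 132·cos(-10.7°) − 10·3.053 = 99.2; c'Δl = 23.20; W sinα = -24.5
Slice 2: Δl = 1.5/cos0.4° = 1.500 m; N'_2 = 123·cos0.4° − 25·1.500 = 85.5; c'Δl = 11.40; W sinα = 0.9
Slice 3: Δl = 3.0/cos11.6° = 3.063 m; N'_3 = 233·cos11.6° − 15·3.063 = 182.3; c'Δl = 23.28; W sinα = 46.9
Slice 4: Δl = 2.6/cos26.2° = 2.898 m; N'_4 = 157·cos26.2° − 10·2.898 = 111.9; c'Δl = 22.02; W sinα = 69.3
Slice 5: Δl = 2.8/cos42.3° = 3.786 m; N'_5 = 77·cos42.3° − 6·3.786 = 34.2; c'Δl = 28.77; W sinα = 51.8
Σc'Δl = 108.7 kN/m; ΣN' = 513.1 kN/m; ΣW sinα = 144.3 kN/m
Resisting = 108.7 + 513.1·tan25.7° = 108.7 + 246.9 = 355.6 kN/m
FS = 355.6 / 144.3 = 2.464

FS = 2.46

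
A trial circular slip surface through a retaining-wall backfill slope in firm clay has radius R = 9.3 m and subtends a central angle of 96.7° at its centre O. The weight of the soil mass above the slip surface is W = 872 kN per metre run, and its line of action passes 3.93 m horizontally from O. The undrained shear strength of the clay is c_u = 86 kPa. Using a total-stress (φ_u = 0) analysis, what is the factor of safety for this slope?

Taking moments about the centre O, the resisting moment is provided by the undrained shear strength acting along the arc:
Arc length L_a = R·θ = 9.3·(96.7°·π/180) = 9.3·1.6877 = 15.70 m
M_R = c_u·L_a·R = 86·15.70·9.3 = 12553.6 kN·m/m
M_D = W·d = 872·3.93 = 3427.0 kN·m/m
FS = M_R / M_D = 12553.6 / 3427.0 = 3.663

FS = 3.66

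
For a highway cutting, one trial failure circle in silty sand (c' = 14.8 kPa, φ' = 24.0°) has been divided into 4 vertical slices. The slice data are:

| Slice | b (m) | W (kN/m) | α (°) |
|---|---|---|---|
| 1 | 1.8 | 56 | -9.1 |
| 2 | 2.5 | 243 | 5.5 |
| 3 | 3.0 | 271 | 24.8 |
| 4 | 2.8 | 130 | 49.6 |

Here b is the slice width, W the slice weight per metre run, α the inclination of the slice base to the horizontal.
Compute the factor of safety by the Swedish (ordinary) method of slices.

Ordinary method of slices: FS = Σ[c'·Δl_i + (W_i cosα_i)·tanφ'] / Σ W_i sinα_i, with Δl_i = b_i / cosα_i.
Slice 1: Δl = 1.8/cos(-9.1°) = 1.823 m; N'_1 = 56·cos(-9.1°) = 55.3; c'Δl = 26.98; W sinα = -8.9
Slice 2: Δl = 2.5/cos5.5° = 2.512 m; N'_2 = 243·cos5.5° = 241.9; c'Δl = 37.17; W sinα = 23.3
Slice 3: Δl = 3.0/cos24.8° = 3.305 m; N'_3 = 271·cos24.8° = 246.0; c'Δl = 48.91; W sinα = 113.7
Slice 4: Δl = 2.8/cos49.6° = 4.320 m; N'_4 = 130·cos49.6° = 84.3; c'Δl = 63.94; W sinα = 99.0
Σc'Δl = 177.0 kN/m; ΣN' = 627.4 kN/m; ΣW sinα = 227.1 kN/m
Resisting = 177.0 + 627.4·tan24.0° = 177.0 + 279.4 = 456.4 kN/m
FS = 456.4 / 227.1 = 2.009

FS = 2.01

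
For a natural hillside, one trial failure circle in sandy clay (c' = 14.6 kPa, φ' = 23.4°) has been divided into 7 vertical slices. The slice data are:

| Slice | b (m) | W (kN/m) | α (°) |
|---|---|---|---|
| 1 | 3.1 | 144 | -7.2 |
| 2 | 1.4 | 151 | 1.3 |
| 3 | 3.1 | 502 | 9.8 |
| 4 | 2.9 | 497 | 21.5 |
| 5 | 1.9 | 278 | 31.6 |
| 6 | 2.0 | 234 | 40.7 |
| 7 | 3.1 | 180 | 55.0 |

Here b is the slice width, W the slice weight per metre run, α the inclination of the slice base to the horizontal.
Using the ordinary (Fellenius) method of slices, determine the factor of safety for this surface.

FS = 1.54

Ordinary method of slices: FS = Σ[c'·Δl_i + (W_i cosα_i)·tanφ'] / Σ W_i sinα_i, with Δl_i = b_i / cosα_i.
Slice 1: Δl = 3.1/cos(-7.2°) = 3.125 m; N'_1 = 144·cos(-7.2°) = 142.9; c'Δl = 45.62; W sinα = -18.0
Slice 2: Δl = 1.4/cos1.3° = 1.400 m; N'_2 = 151·cos1.3° = 151.0; c'Δl = 20.45; W sinα = 3.4
Slice 3: Δl = 3.1/cos9.8° = 3.146 m; N'_3 = 502·cos9.8° = 494.7; c'Δl = 45.93; W sinα = 85.4
Slice 4: Δl = 2.9/cos21.5° = 3.117 m; N'_4 = 497·cos21.5° = 462.4; c'Δl = 45.51; W sinα = 182.2
Slice 5: Δl = 1.9/cos31.6° = 2.231 m; N'_5 = 278·cos31.6° = 236.8; c'Δl = 32.57; W sinα = 145.7
Slice 6: Δl = 2.0/cos40.7° = 2.638 m; N'_6 = 234·cos40.7° = 177.4; c'Δl = 38.52; W sinα = 152.6
Slice 7: Δl = 3.1/cos55.0° = 5.405 m; N'_7 = 180·cos55.0° = 103.2; c'Δl = 78.91; W sinα = 147.4
Σc'Δl = 307.5 kN/m; ΣN' = 1768.3 kN/m; ΣW sinα = 698.7 kN/m
Resisting = 307.5 + 1768.3·tan23.4° = 307.5 + 765.2 = 1072.7 kN/m
FS = 1072.7 / 698.7 = 1.535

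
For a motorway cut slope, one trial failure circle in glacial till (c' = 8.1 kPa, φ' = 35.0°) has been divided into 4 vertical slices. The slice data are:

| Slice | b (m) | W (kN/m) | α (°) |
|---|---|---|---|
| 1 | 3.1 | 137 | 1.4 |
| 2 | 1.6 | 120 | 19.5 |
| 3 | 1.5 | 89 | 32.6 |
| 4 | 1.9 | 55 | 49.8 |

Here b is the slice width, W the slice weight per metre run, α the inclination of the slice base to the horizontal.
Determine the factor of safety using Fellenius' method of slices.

Ordinary method of slices: FS = Σ[c'·Δl_i + (W_i cosα_i)·tanφ'] / Σ W_i sinα_i, with Δl_i = b_i / cosα_i.
Slice 1: Δl = 3.1/cos1.4° = 3.101 m; N'_1 = 137·cos1.4° = 137.0; c'Δl = 25.12; W sinα = 3.3
Slice 2: Δl = 1.6/cos19.5° = 1.697 m; N'_2 = 120·cos19.5° = 113.1; c'Δl = 13.75; W sinα = 40.1
Slice 3: Δl = 1.5/cos32.6° = 1.781 m; N'_3 = 89·cos32.6° = 75.0; c'Δl = 14.42; W sinα = 48.0
Slice 4: Δl = 1.9/cos49.8° = 2.944 m; N'_4 = 55·cos49.8° = 35.5; c'Δl = 23.84; W sinα = 42.0
Σc'Δl = 77.1 kN/m; ΣN' = 360.6 kN/m; ΣW sinα = 133.4 kN/m
Resisting = 77.1 + 360.6·tan35.0° = 77.1 + 252.5 = 329.6 kN/m
FS = 329.6 / 133.4 = 2.471

FS = 2.47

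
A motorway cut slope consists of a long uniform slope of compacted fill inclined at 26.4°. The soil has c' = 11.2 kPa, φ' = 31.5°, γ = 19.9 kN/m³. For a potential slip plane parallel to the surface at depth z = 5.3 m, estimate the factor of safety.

For an infinite slope with a slip plane parallel to the surface (no pore pressure): FS = [c' + γz cos²β tanφ'] / [γz sinβ cosβ].
γz = 19.9·5.3 = 105.47 kN/m²
Numerator = 11.2 + 105.47·cos²26.4°·tan31.5° = 11.2 + 105.47·0.8023·0.6128 = 63.054 kPa
Denominator = 105.47·sin26.4°·cos26.4° = 105.47·0.4446·0.8957 = 42.005 kPa
FS = 63.054 / 42.005 = 1.501

FS = 1.50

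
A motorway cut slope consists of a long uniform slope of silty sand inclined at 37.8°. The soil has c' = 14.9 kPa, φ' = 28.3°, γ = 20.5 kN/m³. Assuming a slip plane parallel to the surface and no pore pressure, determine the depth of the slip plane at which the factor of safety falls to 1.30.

Setting FS = 1.30 in FS = [c' + γz cos²β tanφ'] / [γz sinβ cosβ] and solving for z:
z = c' / [γ cosβ (FS·sinβ − cosβ·tanφ')]
  = 14.9 / [20.5·cos37.8°·(1.30·sin37.8° − cos37.8°·tan28.3°)]
  = 14.9 / [20.5·0.7902·(1.30·0.6129 − 0.7902·0.5384)]
  = 14.9 / 6.0148 = 2.477 m

z = 2.48 m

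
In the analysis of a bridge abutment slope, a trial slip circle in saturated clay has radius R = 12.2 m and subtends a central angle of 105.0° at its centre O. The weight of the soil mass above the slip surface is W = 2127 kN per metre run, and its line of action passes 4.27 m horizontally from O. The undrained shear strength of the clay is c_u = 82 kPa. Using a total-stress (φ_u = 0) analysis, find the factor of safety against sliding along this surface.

FS = 2.46

Taking moments about the centre O, the resisting moment is provided by the undrained shear strength acting along the arc:
Arc length L_a = R·θ = 12.2·(105.0°·π/180) = 12.2·1.8326 = 22.36 m
M_R = c_u·L_a·R = 82·22.36·12.2 = 22366.6 kN·m/m
M_D = W·d = 2127·4.27 = 9082.3 kN·m/m
FS = M_R / M_D = 22366.6 / 9082.3 = 2.463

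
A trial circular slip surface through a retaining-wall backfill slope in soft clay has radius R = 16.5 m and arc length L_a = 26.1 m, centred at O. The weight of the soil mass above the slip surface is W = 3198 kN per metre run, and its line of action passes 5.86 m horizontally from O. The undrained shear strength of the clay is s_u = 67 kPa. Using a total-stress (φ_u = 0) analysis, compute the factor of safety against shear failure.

FS = 1.54

Taking moments about the centre O, the resisting moment is provided by the undrained shear strength acting along the arc:
M_R = s_u·L_a·R = 67·26.10·16.5 = 28853.5 kN·m/m
M_D = W·d = 3198·5.86 = 18740.3 kN·m/m
FS = M_R / M_D = 28853.5 / 18740.3 = 1.540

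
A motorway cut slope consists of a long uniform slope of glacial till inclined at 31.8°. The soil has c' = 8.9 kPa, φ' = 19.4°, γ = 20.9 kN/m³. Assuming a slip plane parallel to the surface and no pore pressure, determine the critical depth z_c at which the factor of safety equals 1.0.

Setting FS = 1.00 in FS = [c' + γz cos²β tanφ'] / [γz sinβ cosβ] and solving for z:
z = c' / [γ cosβ (FS·sinβ − cosβ·tanφ')]
  = 8.9 / [20.9·cos31.8°·(1.00·sin31.8° − cos31.8°·tan19.4°)]
  = 8.9 / [20.9·0.8499·(1.00·0.5270 − 0.8499·0.3522)]
  = 8.9 / 4.0439 = 2.201 m

z_c = 2.20 m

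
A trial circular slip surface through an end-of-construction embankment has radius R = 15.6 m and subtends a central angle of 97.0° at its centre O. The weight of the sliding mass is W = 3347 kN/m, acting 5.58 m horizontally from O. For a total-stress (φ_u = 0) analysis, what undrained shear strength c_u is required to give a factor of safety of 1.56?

FS = c_u·L_a·R / (W·d), so c_u = FS·W·d / (L_a·R).
Arc length L_a = R·θ = 15.6·(97.0°·π/180) = 15.6·1.6930 = 26.41 m
c_u = 1.56·3347·5.58 / (26.41·15.6) = 29135.0 / 412.00 = 70.72 kPa

c_u = 70.7 kPa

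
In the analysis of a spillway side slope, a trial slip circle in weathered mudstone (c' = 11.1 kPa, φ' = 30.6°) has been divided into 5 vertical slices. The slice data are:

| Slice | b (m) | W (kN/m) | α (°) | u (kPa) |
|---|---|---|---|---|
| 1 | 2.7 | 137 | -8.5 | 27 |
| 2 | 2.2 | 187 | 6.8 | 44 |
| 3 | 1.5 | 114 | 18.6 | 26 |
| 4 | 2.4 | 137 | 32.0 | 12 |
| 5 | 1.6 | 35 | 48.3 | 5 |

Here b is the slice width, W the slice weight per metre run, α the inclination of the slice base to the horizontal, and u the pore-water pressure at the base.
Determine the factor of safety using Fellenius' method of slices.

Ordinary method of slices: FS = Σ[c'·Δl_i + (W_i cosα_i − u_i·Δl_i)·tanφ'] / Σ W_i sinα_i, with Δl_i = b_i / cosα_i.
Slice 1: Δl = 2.7/cos(-8.5°) = 2.730 m; N'_1 = 137·cos(-8.5°) − 27·2.730 = 61.8; c'Δl = 30.30; W sinα = -20.2
Slice 2: Δl = 2.2/cos6.8° = 2.216 m; N'_2 = 187·cos6.8° − 44·2.216 = 88.2; c'Δl = 24.59; W sinα = 22.1
Slice 3: Δl = 1.5/cos18.6° = 1.583 m; N'_3 = 114·cos18.6° − 26·1.583 = 66.9; c'Δl = 17.57; W sinα = 36.4
Slice 4: Δl = 2.4/cos32.0° = 2.830 m; N'_4 = 137·cos32.0° − 12·2.830 = 82.2; c'Δl = 31.41; W sinα = 72.6
Slice 5: Δl = 1.6/cos48.3° = 2.405 m; N'_5 = 35·cos48.3° − 5·2.405 = 11.3; c'Δl = 26.70; W sinα = 26.1
Σc'Δl = 130.6 kN/m; ΣN' = 310.4 kN/m; ΣW sinα = 137.0 kN/m
Resisting = 130.6 + 310.4·tan30.6° = 130.6 + 183.5 = 314.1 kN/m
FS = 314.1 / 137.0 = 2.293

FS = 2.29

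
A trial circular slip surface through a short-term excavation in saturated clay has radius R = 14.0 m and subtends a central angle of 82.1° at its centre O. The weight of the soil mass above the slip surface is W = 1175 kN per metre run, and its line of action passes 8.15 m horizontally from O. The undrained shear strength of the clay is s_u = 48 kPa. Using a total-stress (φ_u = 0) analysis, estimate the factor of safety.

FS = 1.41

Taking moments about the centre O, the resisting moment is provided by the undrained shear strength acting along the arc:
Arc length L_a = R·θ = 14.0·(82.1°·π/180) = 14.0·1.4329 = 20.06 m
M_R = s_u·L_a·R = 48·20.06·14.0 = 13480.9 kN·m/m
M_D = W·d = 1175·8.15 = 9576.2 kN·m/m
FS = M_R / M_D = 13480.9 / 9576.2 = 1.408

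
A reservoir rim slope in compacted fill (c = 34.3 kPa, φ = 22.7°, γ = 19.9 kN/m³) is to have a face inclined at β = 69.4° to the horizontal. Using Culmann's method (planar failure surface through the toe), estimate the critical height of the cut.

Culmann's analysis gives the critical failure plane at α_cr = (β + φ)/2 = (69.4 + 22.7)/2 = 46.1°, and the critical height
H_c = (4c/γ) · sinβ cosφ / [1 − cos(β − φ)]
    = (4·34.3/19.9) · sin69.4°·cos22.7° / [1 − cos(46.7°)]
    = 6.894 · 0.9361·0.9225 / [1 − 0.6858]
    = 6.894 · 0.8636 / 0.3142
    = 18.95 m

H_c = 18.95 m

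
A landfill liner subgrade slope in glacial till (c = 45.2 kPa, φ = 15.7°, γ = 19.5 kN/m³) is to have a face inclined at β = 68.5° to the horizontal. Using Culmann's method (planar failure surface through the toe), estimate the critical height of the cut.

Culmann's analysis gives the critical failure plane at α_cr = (β + φ)/2 = (68.5 + 15.7)/2 = 42.1°, and the critical height
H_c = (4c/γ) · sinβ cosφ / [1 − cos(β − φ)]
    = (4·45.2/19.5) · sin68.5°·cos15.7° / [1 − cos(52.8°)]
    = 9.272 · 0.9304·0.9627 / [1 − 0.6046]
    = 9.272 · 0.8957 / 0.3954
    = 21.00 m

H_c = 21.00 m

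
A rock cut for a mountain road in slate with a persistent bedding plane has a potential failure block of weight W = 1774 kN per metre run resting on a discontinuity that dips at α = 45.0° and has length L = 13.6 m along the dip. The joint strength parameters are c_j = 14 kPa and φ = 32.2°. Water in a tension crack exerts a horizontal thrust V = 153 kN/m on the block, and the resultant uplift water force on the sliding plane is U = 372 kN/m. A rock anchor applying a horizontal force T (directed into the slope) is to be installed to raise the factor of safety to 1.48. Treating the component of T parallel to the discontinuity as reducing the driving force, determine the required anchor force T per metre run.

Resolving forces along and normal to the sliding plane, with the horizontal anchor force T adding T·sinα to the effective normal force and T·cosα acting up the plane against the driving force:
FS = [c_jL + (W cosα − U − V sinα + T sinα) tanφ] / [W sinα + V cosα − T cosα]
Without the anchor: N' = 774.2 kN/m, driving T_d = 1362.6 kN/m, resisting R = 14·13.6 + 774.2·tan32.2° = 678.0 kN/m, FS = 0.50.
Setting FS = 1.48 and solving for T:
1.48·(1362.6 − T cos45.0°) = 678.0 + T sin45.0°·tan32.2°
T·(sin45.0°·tan32.2° + 1.48·cos45.0°) = 1.48·1362.6 − 678.0
T·(0.7071·0.6297 + 1.48·0.7071) = 2016.6 − 678.0 = 1338.7
T·1.4918 = 1338.7
T = 897.4 kN/m

T = 897 kN/m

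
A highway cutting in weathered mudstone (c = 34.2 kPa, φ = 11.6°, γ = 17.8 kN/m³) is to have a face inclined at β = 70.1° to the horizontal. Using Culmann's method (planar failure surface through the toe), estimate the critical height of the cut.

H_c = 14.82 m

Culmann's analysis gives the critical failure plane at α_cr = (β + φ)/2 = (70.1 + 11.6)/2 = 40.8°, and the critical height
H_c = (4c/γ) · sinβ cosφ / [1 − cos(β − φ)]
    = (4·34.2/17.8) · sin70.1°·cos11.6° / [1 − cos(58.5°)]
    = 7.685 · 0.9403·0.9796 / [1 − 0.5225]
    = 7.685 · 0.9211 / 0.4775
    = 14.82 m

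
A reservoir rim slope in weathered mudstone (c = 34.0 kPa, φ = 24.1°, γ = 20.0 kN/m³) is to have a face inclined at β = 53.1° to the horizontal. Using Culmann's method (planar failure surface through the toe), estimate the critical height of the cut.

Culmann's analysis gives the critical failure plane at α_cr = (β + φ)/2 = (53.1 + 24.1)/2 = 38.6°, and the critical height
H_c = (4c/γ) · sinβ cosφ / [1 − cos(β − φ)]
    = (4·34.0/20.0) · sin53.1°·cos24.1° / [1 − cos(29.0°)]
    = 6.800 · 0.7997·0.9128 / [1 − 0.8746]
    = 6.800 · 0.7300 / 0.1254
    = 39.59 m

H_c = 39.59 m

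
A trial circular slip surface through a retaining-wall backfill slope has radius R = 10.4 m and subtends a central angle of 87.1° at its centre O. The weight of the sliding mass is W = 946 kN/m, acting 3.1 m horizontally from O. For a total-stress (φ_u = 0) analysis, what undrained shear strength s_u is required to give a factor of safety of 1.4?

s_u = 25.0 kPa

FS = s_u·L_a·R / (W·d), so s_u = FS·W·d / (L_a·R).
Arc length L_a = R·θ = 10.4·(87.1°·π/180) = 10.4·1.5202 = 15.81 m
s_u = 1.4·946·3.1 / (15.81·10.4) = 4105.6 / 164.42 = 24.97 kPa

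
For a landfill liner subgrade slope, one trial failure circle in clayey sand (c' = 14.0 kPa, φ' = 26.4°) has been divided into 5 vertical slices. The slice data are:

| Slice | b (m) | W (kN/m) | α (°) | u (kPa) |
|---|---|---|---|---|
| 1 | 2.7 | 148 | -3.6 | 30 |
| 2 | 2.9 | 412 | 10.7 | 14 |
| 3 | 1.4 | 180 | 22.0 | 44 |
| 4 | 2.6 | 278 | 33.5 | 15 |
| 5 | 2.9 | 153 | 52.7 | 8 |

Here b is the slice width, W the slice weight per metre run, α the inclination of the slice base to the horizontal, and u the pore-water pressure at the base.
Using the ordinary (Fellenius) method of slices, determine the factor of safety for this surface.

Ordinary method of slices: FS = Σ[c'·Δl_i + (W_i cosα_i − u_i·Δl_i)·tanφ'] / Σ W_i sinα_i, with Δl_i = b_i / cosα_i.
Slice 1: Δl = 2.7/cos(-3.6°) = 2.705 m; N'_1 = 148·cos(-3.6°) − 30·2.705 = 66.5; c'Δl = 37.87; W sinα = -9.3
Slice 2: Δl = 2.9/cos10.7° = 2.951 m; N'_2 = 412·cos10.7° − 14·2.951 = 363.5; c'Δl = 41.32; W sinα = 76.5
Slice 3: Δl = 1.4/cos22.0° = 1.510 m; N'_3 = 180·cos22.0° − 44·1.510 = 100.5; c'Δl = 21.14; W sinα = 67.4
Slice 4: Δl = 2.6/cos33.5° = 3.118 m; N'_4 = 278·cos33.5° − 15·3.118 = 185.1; c'Δl = 43.65; W sinα = 153.4
Slice 5: Δl = 2.9/cos52.7° = 4.786 m; N'_5 = 153·cos52.7° − 8·4.786 = 54.4; c'Δl = 67.00; W sinα = 121.7
Σc'Δl = 211.0 kN/m; ΣN' = 770.0 kN/m; ΣW sinα = 409.8 kN/m
Resisting = 211.0 + 770.0·tan26.4° = 211.0 + 382.2 = 593.2 kN/m
FS = 593.2 / 409.8 = 1.448

FS = 1.45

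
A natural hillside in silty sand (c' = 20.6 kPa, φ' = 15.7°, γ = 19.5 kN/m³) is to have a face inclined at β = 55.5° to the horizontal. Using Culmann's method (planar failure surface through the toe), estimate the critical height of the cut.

H_c = 14.47 m

Culmann's analysis gives the critical failure plane at α_cr = (β + φ')/2 = (55.5 + 15.7)/2 = 35.6°, and the critical height
H_c = (4c'/γ) · sinβ cosφ' / [1 − cos(β − φ')]
    = (4·20.6/19.5) · sin55.5°·cos15.7° / [1 − cos(39.8°)]
    = 4.226 · 0.8241·0.9627 / [1 − 0.7683]
    = 4.226 · 0.7934 / 0.2317
    = 14.47 m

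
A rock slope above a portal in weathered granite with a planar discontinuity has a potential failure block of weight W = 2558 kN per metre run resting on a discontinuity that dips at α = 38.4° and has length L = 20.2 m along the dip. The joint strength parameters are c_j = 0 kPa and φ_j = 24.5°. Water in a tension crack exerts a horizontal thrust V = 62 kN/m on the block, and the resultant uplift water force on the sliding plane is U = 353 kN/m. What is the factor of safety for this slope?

FS = 0.45

Resolving the block weight along and normal to the plane and applying the Mohr–Coulomb strength on the joint:
N' = W cosα − U − V sinα = 2558·cos38.4° − 353 − 62·sin38.4° = 1613.2 kN/m
Driving force T = W sinα + V cosα = 2558·sin38.4° + 62·cos38.4° = 1637.5 kN/m
Resisting force R = c_j·L + N'·tanφ_j = 0·20.2 + 1613.2·tan24.5° = 0.0 + 735.2 = 735.2 kN/m
FS = R / T = 735.2 / 1637.5 = 0.449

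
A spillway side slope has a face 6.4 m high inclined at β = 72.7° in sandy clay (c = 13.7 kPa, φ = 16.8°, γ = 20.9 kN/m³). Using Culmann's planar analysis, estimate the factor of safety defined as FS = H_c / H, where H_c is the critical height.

H_c = (4c/γ) · sinβ cosφ / [1 − cos(β − φ)]
    = (4·13.7/20.9) · sin72.7°·cos16.8° / [1 − cos55.9°]
    = 2.622 · 0.9140 / 0.4394 = 5.45 m
FS = H_c / H = 5.45 / 6.4 = 0.852

FS = 0.85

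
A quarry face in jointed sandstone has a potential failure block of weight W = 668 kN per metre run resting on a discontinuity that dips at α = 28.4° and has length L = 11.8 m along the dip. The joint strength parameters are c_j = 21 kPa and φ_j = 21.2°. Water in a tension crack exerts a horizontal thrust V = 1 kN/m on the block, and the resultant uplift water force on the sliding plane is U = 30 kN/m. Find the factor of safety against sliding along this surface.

Resolving the block weight along and normal to the plane and applying the Mohr–Coulomb strength on the joint:
N' = W cosα − U − V sinα = 668·cos28.4° − 30 − 1·sin28.4° = 557.1 kN/m
Driving force T = W sinα + V cosα = 668·sin28.4° + 1·cos28.4° = 318.6 kN/m
Resisting force R = c_j·L + N'·tanφ_j = 21·11.8 + 557.1·tan21.2° = 247.8 + 216.1 = 463.9 kN/m
FS = R / T = 463.9 / 318.6 = 1.456

FS = 1.46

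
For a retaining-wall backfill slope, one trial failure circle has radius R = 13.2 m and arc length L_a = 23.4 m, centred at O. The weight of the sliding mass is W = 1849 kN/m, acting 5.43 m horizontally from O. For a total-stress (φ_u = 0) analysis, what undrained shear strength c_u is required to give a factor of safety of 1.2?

FS = c_u·L_a·R / (W·d), so c_u = FS·W·d / (L_a·R).
c_u = 1.2·1849·5.43 / (23.40·13.2) = 12048.1 / 308.88 = 39.01 kPa

c_u = 39.0 kPa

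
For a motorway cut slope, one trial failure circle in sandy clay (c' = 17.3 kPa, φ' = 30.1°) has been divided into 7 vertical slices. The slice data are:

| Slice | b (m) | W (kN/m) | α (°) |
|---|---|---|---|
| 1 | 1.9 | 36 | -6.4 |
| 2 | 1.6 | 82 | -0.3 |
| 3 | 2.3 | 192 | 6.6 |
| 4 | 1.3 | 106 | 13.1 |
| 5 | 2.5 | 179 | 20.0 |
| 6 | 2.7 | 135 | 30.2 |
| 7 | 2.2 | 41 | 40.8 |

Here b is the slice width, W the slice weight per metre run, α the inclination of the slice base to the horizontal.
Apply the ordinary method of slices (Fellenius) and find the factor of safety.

FS = 3.52

Ordinary method of slices: FS = Σ[c'·Δl_i + (W_i cosα_i)·tanφ'] / Σ W_i sinα_i, with Δl_i = b_i / cosα_i.
Slice 1: Δl = 1.9/cos(-6.4°) = 1.912 m; N'_1 = 36·cos(-6.4°) = 35.8; c'Δl = 33.08; W sinα = -4.0
Slice 2: Δl = 1.6/cos(-0.3°) = 1.600 m; N'_2 = 82·cos(-0.3°) = 82.0; c'Δl = 27.68; W sinα = -0.4
Slice 3: Δl = 2.3/cos6.6° = 2.315 m; N'_3 = 192·cos6.6° = 190.7; c'Δl = 40.06; W sinα = 22.1
Slice 4: Δl = 1.3/cos13.1° = 1.335 m; N'_4 = 106·cos13.1° = 103.2; c'Δl = 23.09; W sinα = 24.0
Slice 5: Δl = 2.5/cos20.0° = 2.660 m; N'_5 = 179·cos20.0° = 168.2; c'Δl = 46.03; W sinα = 61.2
Slice 6: Δl = 2.7/cos30.2° = 3.124 m; N'_6 = 135·cos30.2° = 116.7; c'Δl = 54.05; W sinα = 67.9
Slice 7: Δl = 2.2/cos40.8° = 2.906 m; N'_7 = 41·cos40.8° = 31.0; c'Δl = 50.28; W sinα = 26.8
Σc'Δl = 274.3 kN/m; ΣN' = 727.7 kN/m; ΣW sinα = 197.6 kN/m
Resisting = 274.3 + 727.7·tan30.1° = 274.3 + 421.8 = 696.1 kN/m
FS = 696.1 / 197.6 = 3.523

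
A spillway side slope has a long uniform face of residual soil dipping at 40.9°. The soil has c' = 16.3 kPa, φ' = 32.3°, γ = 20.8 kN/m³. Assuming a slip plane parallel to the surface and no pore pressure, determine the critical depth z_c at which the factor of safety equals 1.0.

z_c = 5.86 m

Setting FS = 1.00 in FS = [c' + γz cos²β tanφ'] / [γz sinβ cosβ] and solving for z:
z = c' / [γ cosβ (FS·sinβ − cosβ·tanφ')]
  = 16.3 / [20.8·cos40.9°·(1.00·sin40.9° − cos40.9°·tan32.3°)]
  = 16.3 / [20.8·0.7559·(1.00·0.6547 − 0.7559·0.6322)]
  = 16.3 / 2.7813 = 5.860 m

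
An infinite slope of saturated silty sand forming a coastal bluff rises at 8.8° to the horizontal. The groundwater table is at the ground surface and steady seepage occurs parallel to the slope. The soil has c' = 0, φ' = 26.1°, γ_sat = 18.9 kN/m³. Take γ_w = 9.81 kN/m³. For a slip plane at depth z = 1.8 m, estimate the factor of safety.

With seepage parallel to the slope and the water table at the surface, the effective normal stress on the slip plane uses the buoyant unit weight γ' = γ_sat − γ_w while the driving shear stress uses γ_sat:
FS = [c' + γ' z cos²β tanφ'] / [γ_sat z sinβ cosβ]
(For c' = 0 this reduces to FS = (γ'/γ_sat)·tanφ'/tanβ.)
γ' = 18.9 − 9.81 = 9.09 kN/m³
Numerator = 0.0 + 9.09·1.8·cos²8.8°·tan26.1° = 0.0 + 9.09·1.8·0.9766·0.4899 = 7.828 kPa
Denominator = 18.9·1.8·sin8.8°·cos8.8° = 18.9·1.8·0.1530·0.9882 = 5.143 kPa
FS = 7.828 / 5.143 = 1.522

FS = 1.52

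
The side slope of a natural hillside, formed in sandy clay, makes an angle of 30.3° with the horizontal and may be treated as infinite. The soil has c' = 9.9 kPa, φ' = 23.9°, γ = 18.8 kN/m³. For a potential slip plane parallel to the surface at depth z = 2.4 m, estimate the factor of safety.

FS = 1.26

For an infinite slope with a slip plane parallel to the surface (no pore pressure): FS = [c' + γz cos²β tanφ'] / [γz sinβ cosβ].
γz = 18.8·2.4 = 45.12 kN/m²
Numerator = 9.9 + 45.12·cos²30.3°·tan23.9° = 9.9 + 45.12·0.7455·0.4431 = 24.805 kPa
Denominator = 45.12·sin30.3°·cos30.3° = 45.12·0.5045·0.8634 = 19.655 kPa
FS = 24.805 / 19.655 = 1.262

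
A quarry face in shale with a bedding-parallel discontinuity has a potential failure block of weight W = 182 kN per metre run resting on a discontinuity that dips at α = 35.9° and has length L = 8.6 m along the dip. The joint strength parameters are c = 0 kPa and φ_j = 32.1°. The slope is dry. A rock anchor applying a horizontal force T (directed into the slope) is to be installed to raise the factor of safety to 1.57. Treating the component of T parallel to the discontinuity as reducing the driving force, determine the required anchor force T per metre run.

Resolving forces along and normal to the sliding plane, with the horizontal anchor force T adding T·sinα to the effective normal force and T·cosα acting up the plane against the driving force:
FS = [cL + (W cosα + T sinα) tanφ_j] / [W sinα − T cosα]
Without the anchor: N' = 147.4 kN/m, driving T_d = 106.7 kN/m, resisting R = 0·8.6 + 147.4·tan32.1° = 92.5 kN/m, FS = 0.87.
Setting FS = 1.57 and solving for T:
1.57·(106.7 − T cos35.9°) = 92.5 + T sin35.9°·tan32.1°
T·(sin35.9°·tan32.1° + 1.57·cos35.9°) = 1.57·106.7 − 92.5
T·(0.5864·0.6273 + 1.57·0.8100) = 167.6 − 92.5 = 75.1
T·1.6396 = 75.1
T = 45.8 kN/m

T = 46 kN/m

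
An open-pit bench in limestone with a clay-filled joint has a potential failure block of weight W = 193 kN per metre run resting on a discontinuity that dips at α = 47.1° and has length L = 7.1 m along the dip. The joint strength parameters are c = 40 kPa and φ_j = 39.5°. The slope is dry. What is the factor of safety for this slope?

Resolving the block weight along and normal to the plane and applying the Mohr–Coulomb strength on the joint:
N' = W cosα = 193·cos47.1° = 131.4 kN/m
Driving force T = W sinα = 193·sin47.1° = 141.4 kN/m
Resisting force R = c·L + N'·tanφ_j = 40·7.1 + 131.4·tan39.5° = 284.0 + 108.3 = 392.3 kN/m
FS = R / T = 392.3 / 141.4 = 2.775

FS = 2.77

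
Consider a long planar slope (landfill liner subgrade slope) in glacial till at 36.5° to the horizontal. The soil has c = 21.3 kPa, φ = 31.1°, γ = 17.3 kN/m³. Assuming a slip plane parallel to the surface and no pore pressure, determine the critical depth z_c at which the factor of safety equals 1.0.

Setting FS = 1.00 in FS = [c + γz cos²β tanφ] / [γz sinβ cosβ] and solving for z:
z = c / [γ cosβ (FS·sinβ − cosβ·tanφ)]
  = 21.3 / [17.3·cos36.5°·(1.00·sin36.5° − cos36.5°·tan31.1°)]
  = 21.3 / [17.3·0.8039·(1.00·0.5948 − 0.8039·0.6032)]
  = 21.3 / 1.5284 = 13.936 m

z_c = 13.94 m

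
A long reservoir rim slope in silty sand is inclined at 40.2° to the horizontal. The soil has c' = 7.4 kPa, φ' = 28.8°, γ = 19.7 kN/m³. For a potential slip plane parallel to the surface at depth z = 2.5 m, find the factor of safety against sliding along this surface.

For an infinite slope with a slip plane parallel to the surface (no pore pressure): FS = [c' + γz cos²β tanφ'] / [γz sinβ cosβ].
γz = 19.7·2.5 = 49.25 kN/m²
Numerator = 7.4 + 49.25·cos²40.2°·tan28.8° = 7.4 + 49.25·0.5834·0.5498 = 23.195 kPa
Denominator = 49.25·sin40.2°·cos40.2° = 49.25·0.6455·0.7638 = 24.280 kPa
FS = 23.195 / 24.280 = 0.955

FS = 0.96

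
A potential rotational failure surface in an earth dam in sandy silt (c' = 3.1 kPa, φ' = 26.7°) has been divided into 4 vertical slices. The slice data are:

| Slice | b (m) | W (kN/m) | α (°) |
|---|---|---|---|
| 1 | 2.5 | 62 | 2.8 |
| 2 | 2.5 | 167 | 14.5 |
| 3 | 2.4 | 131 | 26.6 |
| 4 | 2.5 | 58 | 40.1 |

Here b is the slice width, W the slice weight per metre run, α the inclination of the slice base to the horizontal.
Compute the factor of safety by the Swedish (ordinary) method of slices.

FS = 1.62

Ordinary method of slices: FS = Σ[c'·Δl_i + (W_i cosα_i)·tanφ'] / Σ W_i sinα_i, with Δl_i = b_i / cosα_i.
Slice 1: Δl = 2.5/cos2.8° = 2.503 m; N'_1 = 62·cos2.8° = 61.9; c'Δl = 7.76; W sinα = 3.0
Slice 2: Δl = 2.5/cos14.5° = 2.582 m; N'_2 = 167·cos14.5° = 161.7; c'Δl = 8.00; W sinα = 41.8
Slice 3: Δl = 2.4/cos26.6° = 2.684 m; N'_3 = 131·cos26.6° = 117.1; c'Δl = 8.32; W sinα = 58.7
Slice 4: Δl = 2.5/cos40.1° = 3.268 m; N'_4 = 58·cos40.1° = 44.4; c'Δl = 10.13; W sinα = 37.4
Σc'Δl = 34.2 kN/m; ΣN' = 385.1 kN/m; ΣW sinα = 140.9 kN/m
Resisting = 34.2 + 385.1·tan26.7° = 34.2 + 193.7 = 227.9 kN/m
FS = 227.9 / 140.9 = 1.618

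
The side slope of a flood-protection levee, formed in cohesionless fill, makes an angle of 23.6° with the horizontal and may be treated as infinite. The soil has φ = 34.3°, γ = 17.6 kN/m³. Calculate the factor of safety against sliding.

For a dry cohesionless infinite slope the factor of safety is FS = tanφ / tanβ.
FS = tan34.3° / tan23.6° = 0.6822 / 0.4369 = 1.561

FS = 1.56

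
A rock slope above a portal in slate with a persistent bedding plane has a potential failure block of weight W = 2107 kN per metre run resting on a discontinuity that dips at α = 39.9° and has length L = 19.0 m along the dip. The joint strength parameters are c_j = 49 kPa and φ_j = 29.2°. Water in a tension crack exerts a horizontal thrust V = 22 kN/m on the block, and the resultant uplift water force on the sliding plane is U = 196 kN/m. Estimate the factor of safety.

FS = 1.25

Resolving the block weight along and normal to the plane and applying the Mohr–Coulomb strength on the joint:
N' = W cosα − U − V sinα = 2107·cos39.9° − 196 − 22·sin39.9° = 1406.3 kN/m
Driving force T = W sinα + V cosα = 2107·sin39.9° + 22·cos39.9° = 1368.4 kN/m
Resisting force R = c_j·L + N'·tanφ_j = 49·19.0 + 1406.3·tan29.2° = 931.0 + 786.0 = 1717.0 kN/m
FS = R / T = 1717.0 / 1368.4 = 1.255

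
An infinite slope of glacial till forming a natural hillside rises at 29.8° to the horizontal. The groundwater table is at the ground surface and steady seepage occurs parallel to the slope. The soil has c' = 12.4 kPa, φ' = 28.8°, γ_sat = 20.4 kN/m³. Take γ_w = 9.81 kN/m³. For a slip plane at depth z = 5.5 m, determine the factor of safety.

FS = 0.75

With seepage parallel to the slope and the water table at the surface, the effective normal stress on the slip plane uses the buoyant unit weight γ' = γ_sat − γ_w while the driving shear stress uses γ_sat:
FS = [c' + γ' z cos²β tanφ'] / [γ_sat z sinβ cosβ]
γ' = 20.4 − 9.81 = 10.59 kN/m³
Numerator = 12.4 + 10.59·5.5·cos²29.8°·tan28.8° = 12.4 + 10.59·5.5·0.7530·0.5498 = 36.512 kPa
Denominator = 20.4·5.5·sin29.8°·cos29.8° = 20.4·5.5·0.4970·0.8678 = 48.387 kPa
FS = 36.512 / 48.387 = 0.755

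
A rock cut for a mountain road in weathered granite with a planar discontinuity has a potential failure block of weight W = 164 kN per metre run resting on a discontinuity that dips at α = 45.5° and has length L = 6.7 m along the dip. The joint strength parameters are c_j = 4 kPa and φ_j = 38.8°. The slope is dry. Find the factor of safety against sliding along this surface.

Resolving the block weight along and normal to the plane and applying the Mohr–Coulomb strength on the joint:
N' = W cosα = 164·cos45.5° = 114.9 kN/m
Driving force T = W sinα = 164·sin45.5° = 117.0 kN/m
Resisting force R = c_j·L + N'·tanφ_j = 4·6.7 + 114.9·tan38.8° = 26.8 + 92.4 = 119.2 kN/m
FS = R / T = 119.2 / 117.0 = 1.019

FS = 1.02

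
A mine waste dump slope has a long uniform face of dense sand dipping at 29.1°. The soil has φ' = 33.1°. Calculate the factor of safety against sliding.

FS = 1.17

For a dry cohesionless infinite slope the factor of safety is FS = tanφ' / tanβ.
FS = tan33.1° / tan29.1° = 0.6519 / 0.5566 = 1.171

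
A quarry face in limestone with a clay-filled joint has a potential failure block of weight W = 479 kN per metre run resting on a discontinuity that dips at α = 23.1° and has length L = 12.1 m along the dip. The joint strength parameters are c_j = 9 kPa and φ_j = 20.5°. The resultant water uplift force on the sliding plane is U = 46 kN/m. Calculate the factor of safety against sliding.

FS = 1.36

Resolving the block weight along and normal to the plane and applying the Mohr–Coulomb strength on the joint:
N' = W cosα − U = 479·cos23.1° − 46 = 394.6 kN/m
Driving force T = W sinα = 479·sin23.1° = 187.9 kN/m
Resisting force R = c_j·L + N'·tanφ_j = 9·12.1 + 394.6·tan20.5° = 108.9 + 147.5 = 256.4 kN/m
FS = R / T = 256.4 / 187.9 = 1.365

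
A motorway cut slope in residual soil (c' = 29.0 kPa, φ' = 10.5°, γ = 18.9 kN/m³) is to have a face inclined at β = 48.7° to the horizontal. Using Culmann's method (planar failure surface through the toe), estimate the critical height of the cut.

H_c = 21.17 m

Culmann's analysis gives the critical failure plane at α_cr = (β + φ')/2 = (48.7 + 10.5)/2 = 29.6°, and the critical height
H_c = (4c'/γ) · sinβ cosφ' / [1 − cos(β − φ')]
    = (4·29.0/18.9) · sin48.7°·cos10.5° / [1 − cos(38.2°)]
    = 6.138 · 0.7513·0.9833 / [1 − 0.7859]
    = 6.138 · 0.7387 / 0.2141
    = 21.17 m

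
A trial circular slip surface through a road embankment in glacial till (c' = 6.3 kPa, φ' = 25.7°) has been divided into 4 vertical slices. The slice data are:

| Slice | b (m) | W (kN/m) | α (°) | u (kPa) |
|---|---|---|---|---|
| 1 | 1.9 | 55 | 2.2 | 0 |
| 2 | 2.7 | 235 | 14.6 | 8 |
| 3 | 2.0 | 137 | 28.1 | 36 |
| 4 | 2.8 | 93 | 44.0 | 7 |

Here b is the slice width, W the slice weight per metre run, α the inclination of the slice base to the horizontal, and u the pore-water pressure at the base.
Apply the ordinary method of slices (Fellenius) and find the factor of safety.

Ordinary method of slices: FS = Σ[c'·Δl_i + (W_i cosα_i − u_i·Δl_i)·tanφ'] / Σ W_i sinα_i, with Δl_i = b_i / cosα_i.
Slice 1: Δl = 1.9/cos2.2° = 1.901 m; N'_1 = 55·cos2.2° − 0·1.901 = 55.0; c'Δl = 11.98; W sinα = 2.1
Slice 2: Δl = 2.7/cos14.6° = 2.790 m; N'_2 = 235·cos14.6° − 8·2.790 = 205.1; c'Δl = 17.58; W sinα = 59.2
Slice 3: Δl = 2.0/cos28.1° = 2.267 m; N'_3 = 137·cos28.1° − 36·2.267 = 39.2; c'Δl = 14.28; W sinα = 64.5
Slice 4: Δl = 2.8/cos44.0° = 3.892 m; N'_4 = 93·cos44.0° − 7·3.892 = 39.7; c'Δl = 24.52; W sinα = 64.6
Σc'Δl = 68.4 kN/m; ΣN' = 338.9 kN/m; ΣW sinα = 190.5 kN/m
Resisting = 68.4 + 338.9·tan25.7° = 68.4 + 163.1 = 231.5 kN/m
FS = 231.5 / 190.5 = 1.215

FS = 1.22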